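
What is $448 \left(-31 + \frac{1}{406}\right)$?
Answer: $- \frac{402720}{29} \approx -13887.0$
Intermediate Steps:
$448 \left(-31 + \frac{1}{406}\right) = 448 \left(- \frac{12585}{406}\right) = - \frac{402720}{29}$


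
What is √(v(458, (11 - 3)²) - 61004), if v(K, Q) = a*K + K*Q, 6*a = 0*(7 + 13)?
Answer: 2*I*√7923 ≈ 178.02*I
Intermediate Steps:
a = 0 (a = (0*(7 + 13))/6 = (0*20)/6 = (⅙)*0 = 0)
v(K, Q) = K*Q (v(K, Q) = 0*K + K*Q = 0 + K*Q = K*Q)
√(v(458, (11 - 3)²) - 61004) = √(458*(11 - 3)² - 61004) = √(458*8² - 61004) = √(458*64 - 61004) = √(29312 - 61004) = √(-31692) = 2*I*√7923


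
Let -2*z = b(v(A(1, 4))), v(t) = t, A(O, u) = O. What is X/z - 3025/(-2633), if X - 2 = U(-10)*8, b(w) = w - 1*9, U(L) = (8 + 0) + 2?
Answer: 114003/5266 ≈ 21.649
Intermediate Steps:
U(L) = 10 (U(L) = 8 + 2 = 10)
b(w) = -9 + w (b(w) = w - 9 = -9 + w)
z = 4 (z = -(-9 + 1)/2 = -½*(-8) = 4)
X = 82 (X = 2 + 10*8 = 2 + 80 = 82)
X/z - 3025/(-2633) = 82/4 - 3025/(-2633) = 82*(¼) - 3025*(-1/2633) = 41/2 + 3025/2633 = 114003/5266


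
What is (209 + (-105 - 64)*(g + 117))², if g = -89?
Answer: 20457529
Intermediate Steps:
(209 + (-105 - 64)*(g + 117))² = (209 + (-105 - 64)*(-89 + 117))² = (209 - 169*28)² = (209 - 4732)² = (-4523)² = 20457529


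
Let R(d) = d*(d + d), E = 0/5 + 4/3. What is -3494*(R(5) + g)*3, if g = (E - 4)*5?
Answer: -384340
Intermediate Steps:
E = 4/3 (E = 0*(1/5) + 4*(1/3) = 0 + 4/3 = 4/3 ≈ 1.3333)
g = -40/3 (g = (4/3 - 4)*5 = -8/3*5 = -40/3 ≈ -13.333)
R(d) = 2*d**2 (R(d) = d*(2*d) = 2*d**2)
-3494*(R(5) + g)*3 = -3494*(2*5**2 - 40/3)*3 = -3494*(2*25 - 40/3)*3 = -3494*(50 - 40/3)*3 = -384340*3/3 = -3494*110 = -384340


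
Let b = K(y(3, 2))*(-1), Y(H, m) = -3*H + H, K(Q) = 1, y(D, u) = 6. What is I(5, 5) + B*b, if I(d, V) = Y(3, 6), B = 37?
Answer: -43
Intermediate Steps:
Y(H, m) = -2*H
I(d, V) = -6 (I(d, V) = -2*3 = -6)
b = -1 (b = 1*(-1) = -1)
I(5, 5) + B*b = -6 + 37*(-1) = -6 - 37 = -43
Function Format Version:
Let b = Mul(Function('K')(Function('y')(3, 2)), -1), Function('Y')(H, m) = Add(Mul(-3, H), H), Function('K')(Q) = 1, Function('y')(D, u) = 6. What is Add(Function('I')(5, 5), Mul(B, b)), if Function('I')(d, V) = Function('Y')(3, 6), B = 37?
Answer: -43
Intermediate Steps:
Function('Y')(H, m) = Mul(-2, H)
Function('I')(d, V) = -6 (Function('I')(d, V) = Mul(-2, 3) = -6)
b = -1 (b = Mul(1, -1) = -1)
Add(Function('I')(5, 5), Mul(B, b)) = Add(-6, Mul(37, -1)) = Add(-6, -37) = -43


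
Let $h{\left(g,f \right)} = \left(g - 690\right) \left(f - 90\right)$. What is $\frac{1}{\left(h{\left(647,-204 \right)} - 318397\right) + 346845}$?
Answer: $\frac{1}{41090} \approx 2.4337 \cdot 10^{-5}$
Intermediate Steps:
$h{\left(g,f \right)} = \left(-690 + g\right) \left(-90 + f\right)$
$\frac{1}{\left(h{\left(647,-204 \right)} - 318397\right) + 346845} = \frac{1}{\left(\left(62100 - -140760 - 58230 - 131988\right) - 318397\right) + 346845} = \frac{1}{\left(\left(62100 + 140760 - 58230 - 131988\right) - 318397\right) + 346845} = \frac{1}{\left(12642 - 318397\right) + 346845} = \frac{1}{-305755 + 346845} = \frac{1}{41090}$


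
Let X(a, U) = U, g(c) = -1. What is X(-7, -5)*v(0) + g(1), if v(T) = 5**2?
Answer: -126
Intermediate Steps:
v(T) = 25
X(-7, -5)*v(0) + g(1) = -5*25 - 1 = -125 - 1 = -126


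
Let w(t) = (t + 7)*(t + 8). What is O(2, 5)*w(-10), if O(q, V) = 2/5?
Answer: 12/5 ≈ 2.4000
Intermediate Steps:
w(t) = (7 + t)*(8 + t)
O(q, V) = ⅖ (O(q, V) = 2*(⅕) = ⅖)
O(2, 5)*w(-10) = 2*(56 + (-10)² + 15*(-10))/5 = 2*(56 + 100 - 150)/5 = (⅖)*6 = 12/5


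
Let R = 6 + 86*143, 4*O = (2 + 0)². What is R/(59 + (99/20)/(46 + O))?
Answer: 11565760/55559 ≈ 208.17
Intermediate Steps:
O = 1 (O = (2 + 0)²/4 = (¼)*2² = (¼)*4 = 1)
R = 12304 (R = 6 + 12298 = 12304)
R/(59 + (99/20)/(46 + O)) = 12304/(59 + (99/20)/(46 + 1)) = 12304/(59 + (99*(1/20))/47) = 12304/(59 + (99/20)*(1/47)) = 12304/(59 + 99/940) = 12304/(55559/940) = 12304*(940/55559) = 11565760/55559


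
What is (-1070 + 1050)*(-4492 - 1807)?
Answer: 125980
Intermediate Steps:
(-1070 + 1050)*(-4492 - 1807) = -20*(-6299) = 125980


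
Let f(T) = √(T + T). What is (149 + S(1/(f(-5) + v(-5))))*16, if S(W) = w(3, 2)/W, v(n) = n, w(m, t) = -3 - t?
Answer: 2784 - 80*I*√10 ≈ 2784.0 - 252.98*I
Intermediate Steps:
f(T) = √2*√T (f(T) = √(2*T) = √2*√T)
S(W) = -5/W (S(W) = (-3 - 1*2)/W = (-3 - 2)/W = -5/W)
(149 + S(1/(f(-5) + v(-5))))*16 = (149 - (-25 + 5*I*√10))*16 = (149 - 5*(-5 + I*√10))*16 = (149 + (25 - 5*I*√10))*16 = (174 - 5*I*√10)*16 = 2784 - 80*I*√10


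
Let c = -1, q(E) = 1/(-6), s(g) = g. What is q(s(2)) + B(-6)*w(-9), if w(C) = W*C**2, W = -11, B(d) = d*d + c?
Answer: -187111/6 ≈ -31185.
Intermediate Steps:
q(E) = -1/6
B(d) = -1 + d**2 (B(d) = d*d - 1 = d**2 - 1 = -1 + d**2)
w(C) = -11*C**2
q(s(2)) + B(-6)*w(-9) = -1/6 + (-1 + (-6)**2)*(-11*(-9)**2) = -1/6 + (-1 + 36)*(-11*81) = -1/6 + 35*(-891) = -1/6 - 31185 = -187111/6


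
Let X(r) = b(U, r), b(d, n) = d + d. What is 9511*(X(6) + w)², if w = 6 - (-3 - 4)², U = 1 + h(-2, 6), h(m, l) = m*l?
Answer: 40183975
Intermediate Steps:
h(m, l) = l*m
U = -11 (U = 1 + 6*(-2) = 1 - 12 = -11)
b(d, n) = 2*d
X(r) = -22 (X(r) = 2*(-11) = -22)
w = -43 (w = 6 - 1*(-7)² = 6 - 1*49 = 6 - 49 = -43)
9511*(X(6) + w)² = 9511*(-22 - 43)² = 9511*(-65)² = 9511*4225 = 40183975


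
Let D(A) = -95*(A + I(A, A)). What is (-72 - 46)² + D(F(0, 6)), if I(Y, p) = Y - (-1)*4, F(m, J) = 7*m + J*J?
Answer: 6704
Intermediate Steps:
F(m, J) = J² + 7*m (F(m, J) = 7*m + J² = J² + 7*m)
I(Y, p) = 4 + Y (I(Y, p) = Y - 1*(-4) = Y + 4 = 4 + Y)
D(A) = -380 - 190*A (D(A) = -95*(A + (4 + A)) = -95*(4 + 2*A) = -380 - 190*A)
(-72 - 46)² + D(F(0, 6)) = (-72 - 46)² + (-380 - 190*(6² + 7*0)) = (-118)² + (-380 - 190*(36 + 0)) = 13924 + (-380 - 190*36) = 13924 + (-380 - 6840) = 13924 - 7220 = 6704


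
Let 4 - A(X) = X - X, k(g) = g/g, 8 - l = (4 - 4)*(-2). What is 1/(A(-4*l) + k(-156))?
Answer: 1/5 ≈ 0.20000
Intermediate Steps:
l = 8 (l = 8 - (4 - 4)*(-2) = 8 - 0*(-2) = 8 - 1*0 = 8 + 0 = 8)
k(g) = 1
A(X) = 4 (A(X) = 4 - (X - X) = 4 - 1*0 = 4 + 0 = 4)
1/(A(-4*l) + k(-156)) = 1/(4 + 1) = 1/5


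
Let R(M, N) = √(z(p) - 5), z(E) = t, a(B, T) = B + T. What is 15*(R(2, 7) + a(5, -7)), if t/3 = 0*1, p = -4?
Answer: -30 + 15*I*√5 ≈ -30.0 + 33.541*I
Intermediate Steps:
t = 0 (t = 3*(0*1) = 3*0 = 0)
z(E) = 0
R(M, N) = I*√5 (R(M, N) = √(0 - 5) = √(-5) = I*√5)
15*(R(2, 7) + a(5, -7)) = 15*(I*√5 + (5 - 7)) = 15*(I*√5 - 2) = 15*(-2 + I*√5) = -30 + 15*I*√5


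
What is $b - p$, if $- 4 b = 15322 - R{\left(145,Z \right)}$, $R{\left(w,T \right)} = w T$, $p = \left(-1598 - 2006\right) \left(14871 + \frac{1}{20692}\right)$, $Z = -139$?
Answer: $\frac{1108805959211}{20692} \approx 5.3586 \cdot 10^{7}$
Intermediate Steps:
$p = - \frac{277247370433}{5173}$ ($p = - 3604 \left(14871 + \frac{1}{20692}\right) = \left(-3604\right) \frac{307710733}{20692} = - \frac{277247370433}{5173} \approx -5.3595 \cdot 10^{7}$)
$R{\left(w,T \right)} = T w$
$b = - \frac{35477}{4}$ ($b = - \frac{15322 - \left(-139\right) 145}{4} = - \frac{15322 - -20155}{4} = - \frac{15322 + 20155}{4} = \left(- \frac{1}{4}\right) 35477 = - \frac{35477}{4} \approx -8869.3$)
$b - p = - \frac{35477}{4} - - \frac{277247370433}{5173} = - \frac{35477}{4} + \frac{277247370433}{5173} = \frac{1108805959211}{20692}$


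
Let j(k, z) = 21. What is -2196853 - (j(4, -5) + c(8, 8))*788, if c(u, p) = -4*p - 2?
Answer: -2186609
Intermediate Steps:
c(u, p) = -2 - 4*p
-2196853 - (j(4, -5) + c(8, 8))*788 = -2196853 - (21 + (-2 - 4*8))*788 = -2196853 - (21 + (-2 - 32))*788 = -2196853 - (21 - 34)*788 = -2196853 - (-13)*788 = -2196853 - 1*(-10244) = -2196853 + 10244 = -2186609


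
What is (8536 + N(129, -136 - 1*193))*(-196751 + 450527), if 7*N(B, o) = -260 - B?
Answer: 15064904688/7 ≈ 2.1521e+9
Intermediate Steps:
N(B, o) = -260/7 - B/7 (N(B, o) = (-260 - B)/7 = -260/7 - B/7)
(8536 + N(129, -136 - 1*193))*(-196751 + 450527) = (8536 + (-260/7 - 1/7*129))*(-196751 + 450527) = (8536 + (-260/7 - 129/7))*253776 = (8536 - 389/7)*253776 = (59363/7)*253776 = 15064904688/7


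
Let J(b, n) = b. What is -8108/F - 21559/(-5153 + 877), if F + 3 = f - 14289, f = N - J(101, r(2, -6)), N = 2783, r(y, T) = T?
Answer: 142484899/24822180 ≈ 5.7402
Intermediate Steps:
f = 2682 (f = 2783 - 1*101 = 2783 - 101 = 2682)
F = -11610 (F = -3 + (2682 - 14289) = -3 - 11607 = -11610)
-8108/F - 21559/(-5153 + 877) = -8108/(-11610) - 21559/(-5153 + 877) = -8108*(-1/11610) - 21559/(-4276) = 4054/5805 - 21559*(-1/4276) = 4054/5805 + 21559/4276 = 142484899/24822180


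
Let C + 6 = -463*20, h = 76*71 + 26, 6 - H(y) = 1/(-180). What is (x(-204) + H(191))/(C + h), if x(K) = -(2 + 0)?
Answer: -721/691920 ≈ -0.0010420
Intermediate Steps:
x(K) = -2 (x(K) = -1*2 = -2)
H(y) = 1081/180 (H(y) = 6 - 1/(-180) = 6 - 1*(-1/180) = 6 + 1/180 = 1081/180)
h = 5422 (h = 5396 + 26 = 5422)
C = -9266 (C = -6 - 463*20 = -6 - 9260 = -9266)
(x(-204) + H(191))/(C + h) = (-2 + 1081/180)/(-9266 + 5422) = (721/180)/(-3844) = (721/180)*(-1/3844) = -721/691920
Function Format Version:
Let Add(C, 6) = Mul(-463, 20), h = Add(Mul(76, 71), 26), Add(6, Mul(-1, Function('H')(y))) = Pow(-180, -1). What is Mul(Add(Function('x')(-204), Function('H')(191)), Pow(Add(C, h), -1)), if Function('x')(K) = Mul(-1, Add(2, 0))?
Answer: Rational(-721, 691920) ≈ -0.0010420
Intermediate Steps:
Function('x')(K) = -2 (Function('x')(K) = Mul(-1, 2) = -2)
Function('H')(y) = Rational(1081, 180) (Function('H')(y) = Add(6, Mul(-1, Pow(-180, -1))) = Add(6, Mul(-1, Rational(-1, 180))) = Add(6, Rational(1, 180)) = Rational(1081, 180))
h = 5422 (h = Add(5396, 26) = 5422)
C = -9266 (C = Add(-6, Mul(-463, 20)) = Add(-6, -9260) = -9266)
Mul(Add(Function('x')(-204), Function('H')(191)), Pow(Add(C, h), -1)) = Mul(Add(-2, Rational(1081, 180)), Pow(Add(-9266, 5422), -1)) = Mul(Rational(721, 180), Pow(-3844, -1)) = Mul(Rational(721, 180), Rational(-1, 3844)) = Rational(-721, 691920)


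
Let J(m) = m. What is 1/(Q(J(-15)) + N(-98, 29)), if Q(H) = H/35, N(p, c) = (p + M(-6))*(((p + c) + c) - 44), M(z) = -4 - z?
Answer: 7/56445 ≈ 0.00012401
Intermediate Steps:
N(p, c) = (2 + p)*(-44 + p + 2*c) (N(p, c) = (p + (-4 - 1*(-6)))*(((p + c) + c) - 44) = (p + (-4 + 6))*(((c + p) + c) - 44) = (p + 2)*((p + 2*c) - 44) = (2 + p)*(-44 + p + 2*c))
Q(H) = H/35 (Q(H) = H*(1/35) = H/35)
1/(Q(J(-15)) + N(-98, 29)) = 1/((1/35)*(-15) + (-88 + (-98)**2 - 42*(-98) + 4*29 + 2*29*(-98))) = 1/(-3/7 + (-88 + 9604 + 4116 + 116 - 5684)) = 1/(-3/7 + 8064) = 1/(56445/7) = 7/56445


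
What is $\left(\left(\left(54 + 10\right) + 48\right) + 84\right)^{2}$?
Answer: $38416$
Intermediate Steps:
$\left(\left(\left(54 + 10\right) + 48\right) + 84\right)^{2} = \left(\left(64 + 48\right) + 84\right)^{2} = \left(112 + 84\right)^{2} = 196^{2} = 38416$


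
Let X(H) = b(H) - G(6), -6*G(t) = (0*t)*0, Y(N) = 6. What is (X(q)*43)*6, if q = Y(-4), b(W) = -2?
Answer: -516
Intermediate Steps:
G(t) = 0 (G(t) = -0*t*0/6 = -0*0 = -⅙*0 = 0)
q = 6
X(H) = -2 (X(H) = -2 - 1*0 = -2 + 0 = -2)
(X(q)*43)*6 = -2*43*6 = -86*6 = -516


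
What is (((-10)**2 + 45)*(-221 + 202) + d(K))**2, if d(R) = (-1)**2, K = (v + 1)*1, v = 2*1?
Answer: 7584516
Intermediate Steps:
v = 2
K = 3 (K = (2 + 1)*1 = 3*1 = 3)
d(R) = 1
(((-10)**2 + 45)*(-221 + 202) + d(K))**2 = (((-10)**2 + 45)*(-221 + 202) + 1)**2 = ((100 + 45)*(-19) + 1)**2 = (145*(-19) + 1)**2 = (-2755 + 1)**2 = (-2754)**2 = 7584516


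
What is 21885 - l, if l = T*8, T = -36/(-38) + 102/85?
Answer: 2077443/95 ≈ 21868.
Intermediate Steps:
T = 204/95 (T = -36*(-1/38) + 102*(1/85) = 18/19 + 6/5 = 204/95 ≈ 2.1474)
l = 1632/95 (l = (204/95)*8 = 1632/95 ≈ 17.179)
21885 - l = 21885 - 1*1632/95 = 21885 - 1632/95 = 2077443/95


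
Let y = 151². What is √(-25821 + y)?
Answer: 2*I*√755 ≈ 54.955*I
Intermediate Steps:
y = 22801
√(-25821 + y) = √(-25821 + 22801) = √(-3020) = 2*I*√755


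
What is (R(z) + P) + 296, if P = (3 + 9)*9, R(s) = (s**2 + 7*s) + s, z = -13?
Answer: 469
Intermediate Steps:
R(s) = s**2 + 8*s
P = 108 (P = 12*9 = 108)
(R(z) + P) + 296 = (-13*(8 - 13) + 108) + 296 = (-13*(-5) + 108) + 296 = (65 + 108) + 296 = 173 + 296 = 469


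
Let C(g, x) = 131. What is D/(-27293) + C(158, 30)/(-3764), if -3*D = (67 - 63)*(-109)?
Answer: -12367253/308192556 ≈ -0.040128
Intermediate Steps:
D = 436/3 (D = -(67 - 63)*(-109)/3 = -4*(-109)/3 = -1/3*(-436) = 436/3 ≈ 145.33)
D/(-27293) + C(158, 30)/(-3764) = (436/3)/(-27293) + 131/(-3764) = (436/3)*(-1/27293) + 131*(-1/3764) = -436/81879 - 131/3764 = -12367253/308192556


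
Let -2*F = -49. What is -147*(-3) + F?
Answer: 931/2 ≈ 465.50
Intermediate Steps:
F = 49/2 (F = -½*(-49) = 49/2 ≈ 24.500)
-147*(-3) + F = -147*(-3) + 49/2 = 441 + 49/2 = 931/2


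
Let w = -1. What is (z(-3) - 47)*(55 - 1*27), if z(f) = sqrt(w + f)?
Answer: -1316 + 56*I ≈ -1316.0 + 56.0*I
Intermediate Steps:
z(f) = sqrt(-1 + f)
(z(-3) - 47)*(55 - 1*27) = (sqrt(-1 - 3) - 47)*(55 - 1*27) = (sqrt(-4) - 47)*(55 - 27) = (2*I - 47)*28 = (-47 + 2*I)*28 = -1316 + 56*I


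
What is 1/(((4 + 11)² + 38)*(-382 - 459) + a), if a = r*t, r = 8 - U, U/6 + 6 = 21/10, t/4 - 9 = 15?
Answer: -5/1090843 ≈ -4.5836e-6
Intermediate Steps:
t = 96 (t = 36 + 4*15 = 36 + 60 = 96)
U = -117/5 (U = -36 + 6*(21/10) = -36 + 63/5 = -117/5 ≈ -23.400)
r = 157/5 (r = 8 - 1*(-117/5) = 8 + 117/5 = 157/5 ≈ 31.400)
a = 15072/5 (a = (157/5)*96 = 15072/5 ≈ 3014.4)
1/(((4 + 11)² + 38)*(-382 - 459) + a) = 1/(((4 + 11)² + 38)*(-382 - 459) + 15072/5) = 1/((15² + 38)*(-841) + 15072/5) = 1/((225 + 38)*(-841) + 15072/5) = 1/(263*(-841) + 15072/5) = 1/(-221183 + 15072/5) = 1/(-1090843/5) = -5/1090843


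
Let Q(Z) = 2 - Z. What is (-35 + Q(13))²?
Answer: 2116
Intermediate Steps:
(-35 + Q(13))² = (-35 + (2 - 1*13))² = (-35 + (2 - 13))² = (-35 - 11)² = (-46)² = 2116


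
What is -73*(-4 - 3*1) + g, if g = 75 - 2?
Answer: 584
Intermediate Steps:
g = 73
-73*(-4 - 3*1) + g = -73*(-4 - 3*1) + 73 = -73*(-4 - 3) + 73 = -73*(-7) + 73 = 511 + 73 = 584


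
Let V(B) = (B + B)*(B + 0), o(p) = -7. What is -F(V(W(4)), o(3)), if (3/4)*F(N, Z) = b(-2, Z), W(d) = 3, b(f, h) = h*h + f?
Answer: -188/3 ≈ -62.667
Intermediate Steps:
b(f, h) = f + h**2 (b(f, h) = h**2 + f = f + h**2)
V(B) = 2*B**2 (V(B) = (2*B)*B = 2*B**2)
F(N, Z) = -8/3 + 4*Z**2/3 (F(N, Z) = 4*(-2 + Z**2)/3 = -8/3 + 4*Z**2/3)
-F(V(W(4)), o(3)) = -(-8/3 + (4/3)*(-7)**2) = -(-8/3 + (4/3)*49) = -(-8/3 + 196/3) = -1*188/3 = -188/3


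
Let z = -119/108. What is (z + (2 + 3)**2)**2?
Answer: 6661561/11664 ≈ 571.12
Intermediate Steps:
z = -119/108 (z = -119*1/108 = -119/108 ≈ -1.1019)
(z + (2 + 3)**2)**2 = (-119/108 + (2 + 3)**2)**2 = (-119/108 + 5**2)**2 = (-119/108 + 25)**2 = (2581/108)**2 = 6661561/11664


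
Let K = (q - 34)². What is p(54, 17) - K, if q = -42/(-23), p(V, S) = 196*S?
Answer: 1215028/529 ≈ 2296.8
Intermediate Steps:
q = 42/23 (q = -42*(-1/23) = 42/23 ≈ 1.8261)
K = 547600/529 (K = (42/23 - 34)² = (-740/23)² = 547600/529 ≈ 1035.2)
p(54, 17) - K = 196*17 - 1*547600/529 = 3332 - 547600/529 = 1215028/529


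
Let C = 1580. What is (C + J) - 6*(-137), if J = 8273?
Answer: 10675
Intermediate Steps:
(C + J) - 6*(-137) = (1580 + 8273) - 6*(-137) = 9853 + 822 = 10675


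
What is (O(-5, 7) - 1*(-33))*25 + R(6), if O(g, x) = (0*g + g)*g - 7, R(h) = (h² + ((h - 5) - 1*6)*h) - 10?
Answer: 1271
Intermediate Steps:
R(h) = -10 + h² + h*(-11 + h) (R(h) = (h² + ((-5 + h) - 6)*h) - 10 = (h² + (-11 + h)*h) - 10 = (h² + h*(-11 + h)) - 10 = -10 + h² + h*(-11 + h))
O(g, x) = -7 + g² (O(g, x) = (0 + g)*g - 7 = g*g - 7 = g² - 7 = -7 + g²)
(O(-5, 7) - 1*(-33))*25 + R(6) = ((-7 + (-5)²) - 1*(-33))*25 + (-10 - 11*6 + 2*6²) = ((-7 + 25) + 33)*25 + (-10 - 66 + 2*36) = (18 + 33)*25 + (-10 - 66 + 72) = 51*25 - 4 = 1275 - 4 = 1271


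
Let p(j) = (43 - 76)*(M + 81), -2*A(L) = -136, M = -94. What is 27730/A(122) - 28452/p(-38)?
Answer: 1660239/4862 ≈ 341.47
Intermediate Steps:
A(L) = 68 (A(L) = -½*(-136) = 68)
p(j) = 429 (p(j) = (43 - 76)*(-94 + 81) = -33*(-13) = 429)
27730/A(122) - 28452/p(-38) = 27730/68 - 28452/429 = 27730*(1/68) - 28452*1/429 = 13865/34 - 9484/143 = 1660239/4862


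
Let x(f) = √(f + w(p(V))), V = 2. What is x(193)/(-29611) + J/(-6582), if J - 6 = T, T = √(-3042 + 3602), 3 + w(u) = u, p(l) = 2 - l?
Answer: -1/1097 - 2*√35/3291 - √190/29611 ≈ -0.0049724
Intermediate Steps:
w(u) = -3 + u
T = 4*√35 (T = √560 = 4*√35 ≈ 23.664)
x(f) = √(-3 + f) (x(f) = √(f + (-3 + (2 - 1*2))) = √(f + (-3 + (2 - 2))) = √(f + (-3 + 0)) = √(f - 3) = √(-3 + f))
J = 6 + 4*√35 ≈ 29.664
x(193)/(-29611) + J/(-6582) = √(-3 + 193)/(-29611) + (6 + 4*√35)/(-6582) = √190*(-1/29611) + (6 + 4*√35)*(-1/6582) = -√190/29611 + (-1/1097 - 2*√35/3291) = -1/1097 - 2*√35/3291 - √190/29611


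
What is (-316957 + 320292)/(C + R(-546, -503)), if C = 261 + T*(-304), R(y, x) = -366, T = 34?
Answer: -3335/10441 ≈ -0.31941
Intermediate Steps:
C = -10075 (C = 261 + 34*(-304) = 261 - 10336 = -10075)
(-316957 + 320292)/(C + R(-546, -503)) = (-316957 + 320292)/(-10075 - 366) = 3335/(-10441) = 3335*(-1/10441) = -3335/10441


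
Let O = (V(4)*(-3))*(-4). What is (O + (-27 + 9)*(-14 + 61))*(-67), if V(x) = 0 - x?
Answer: 59898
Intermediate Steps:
V(x) = -x
O = -48 (O = (-1*4*(-3))*(-4) = -4*(-3)*(-4) = 12*(-4) = -48)
(O + (-27 + 9)*(-14 + 61))*(-67) = (-48 + (-27 + 9)*(-14 + 61))*(-67) = (-48 - 18*47)*(-67) = (-48 - 846)*(-67) = -894*(-67) = 59898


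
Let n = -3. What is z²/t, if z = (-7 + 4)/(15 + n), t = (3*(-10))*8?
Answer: -1/3840 ≈ -0.00026042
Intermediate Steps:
t = -240 (t = -30*8 = -240)
z = -¼ (z = (-7 + 4)/(15 - 3) = -3/12 = -3*1/12 = -¼ ≈ -0.25000)
z²/t = (-¼)²/(-240) = (1/16)*(-1/240) = -1/3840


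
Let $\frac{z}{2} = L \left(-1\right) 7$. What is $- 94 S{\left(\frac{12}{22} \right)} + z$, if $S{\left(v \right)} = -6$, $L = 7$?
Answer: $466$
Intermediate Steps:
$z = -98$ ($z = 2 \cdot 7 \left(-1\right) 7 = 2 \left(\left(-7\right) 7\right) = 2 \left(-49\right) = -98$)
$- 94 S{\left(\frac{12}{22} \right)} + z = \left(-94\right) \left(-6\right) - 98 = 564 - 98 = 466$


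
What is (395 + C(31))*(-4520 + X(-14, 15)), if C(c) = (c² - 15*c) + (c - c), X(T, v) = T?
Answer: -4039794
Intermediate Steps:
C(c) = c² - 15*c (C(c) = (c² - 15*c) + 0 = c² - 15*c)
(395 + C(31))*(-4520 + X(-14, 15)) = (395 + 31*(-15 + 31))*(-4520 - 14) = (395 + 31*16)*(-4534) = (395 + 496)*(-4534) = 891*(-4534) = -4039794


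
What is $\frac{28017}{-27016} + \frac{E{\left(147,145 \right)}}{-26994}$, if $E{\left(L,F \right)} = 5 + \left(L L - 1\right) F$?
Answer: $- \frac{3881903479}{33148632} \approx -117.11$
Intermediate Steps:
$E{\left(L,F \right)} = 5 + F \left(-1 + L^{2}\right)$ ($E{\left(L,F \right)} = 5 + \left(L^{2} - 1\right) F = 5 + \left(-1 + L^{2}\right) F = 5 + F \left(-1 + L^{2}\right)$)
$\frac{28017}{-27016} + \frac{E{\left(147,145 \right)}}{-26994} = \frac{28017}{-27016} + \frac{5 - 145 + 145 \cdot 147^{2}}{-26994} = 28017 \left(- \frac{1}{27016}\right) + \left(5 - 145 + 145 \cdot 21609\right) \left(- \frac{1}{26994}\right) = - \frac{2547}{2456} + \left(5 - 145 + 3133305\right) \left(- \frac{1}{26994}\right) = - \frac{2547}{2456} + 3133165 \left(- \frac{1}{26994}\right) = - \frac{2547}{2456} - \frac{3133165}{26994} = - \frac{3881903479}{33148632}$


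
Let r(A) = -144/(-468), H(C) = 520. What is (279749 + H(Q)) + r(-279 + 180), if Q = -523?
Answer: 3643501/13 ≈ 2.8027e+5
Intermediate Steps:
r(A) = 4/13 (r(A) = -144*(-1/468) = 4/13)
(279749 + H(Q)) + r(-279 + 180) = (279749 + 520) + 4/13 = 280269 + 4/13 = 3643501/13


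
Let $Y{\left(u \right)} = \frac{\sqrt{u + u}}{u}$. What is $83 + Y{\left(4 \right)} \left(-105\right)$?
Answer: $83 - \frac{105 \sqrt{2}}{2} \approx 8.7538$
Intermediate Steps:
$Y{\left(u \right)} = \frac{\sqrt{2}}{\sqrt{u}}$ ($Y{\left(u \right)} = \frac{\sqrt{2 u}}{u} = \frac{\sqrt{2} \sqrt{u}}{u} = \frac{\sqrt{2}}{\sqrt{u}}$)
$83 + Y{\left(4 \right)} \left(-105\right) = 83 + \frac{\sqrt{2}}{2} \left(-105\right) = 83 - \frac{105 \sqrt{2}}{2}$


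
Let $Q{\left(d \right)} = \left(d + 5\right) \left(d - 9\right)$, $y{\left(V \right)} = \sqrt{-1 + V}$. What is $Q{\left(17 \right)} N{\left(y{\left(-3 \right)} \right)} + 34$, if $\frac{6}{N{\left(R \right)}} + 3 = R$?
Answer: $- \frac{2726}{13} - \frac{2112 i}{13} \approx -209.69 - 162.46 i$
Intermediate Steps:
$N{\left(R \right)} = \frac{6}{-3 + R}$
$Q{\left(d \right)} = \left(-9 + d\right) \left(5 + d\right)$ ($Q{\left(d \right)} = \left(5 + d\right) \left(-9 + d\right) = \left(-9 + d\right) \left(5 + d\right)$)
$Q{\left(17 \right)} N{\left(y{\left(-3 \right)} \right)} + 34 = \left(-45 + 17^{2} - 68\right) \frac{6}{-3 + \sqrt{-1 - 3}} + 34 = \left(-45 + 289 - 68\right) \frac{6}{-3 + \sqrt{-4}} + 34 = 176 \frac{6}{-3 + 2 i} + 34 = 176 \cdot 6 \frac{-3 - 2 i}{13} + 34 = 176 \frac{6 \left(-3 - 2 i\right)}{13} + 34 = \frac{1056 \left(-3 - 2 i\right)}{13} + 34 = 34 + \frac{1056 \left(-3 - 2 i\right)}{13}$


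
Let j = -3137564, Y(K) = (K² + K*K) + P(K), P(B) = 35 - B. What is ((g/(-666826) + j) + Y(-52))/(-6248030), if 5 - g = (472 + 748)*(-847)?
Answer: 2088546076339/4166348852780 ≈ 0.50129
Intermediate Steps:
g = 1033345 (g = 5 - (472 + 748)*(-847) = 5 - 1220*(-847) = 5 - 1*(-1033340) = 5 + 1033340 = 1033345)
Y(K) = 35 - K + 2*K² (Y(K) = (K² + K*K) + (35 - K) = (K² + K²) + (35 - K) = 2*K² + (35 - K) = 35 - K + 2*K²)
((g/(-666826) + j) + Y(-52))/(-6248030) = ((1033345/(-666826) - 3137564) + (35 - 1*(-52) + 2*(-52)²))/(-6248030) = ((1033345*(-1/666826) - 3137564) + (35 + 52 + 2*2704))*(-1/6248030) = ((-1033345/666826 - 3137564) + (35 + 52 + 5408))*(-1/6248030) = (-2092210285209/666826 + 5495)*(-1/6248030) = -2088546076339/666826*(-1/6248030) = 2088546076339/4166348852780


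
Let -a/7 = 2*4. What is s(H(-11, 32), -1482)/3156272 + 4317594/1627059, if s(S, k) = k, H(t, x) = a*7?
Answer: 324406898765/122272399144 ≈ 2.6531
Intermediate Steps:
a = -56 (a = -14*4 = -7*8 = -56)
H(t, x) = -392 (H(t, x) = -56*7 = -392)
s(H(-11, 32), -1482)/3156272 + 4317594/1627059 = -1482/3156272 + 4317594/1627059 = -1482*1/3156272 + 4317594*(1/1627059) = -741/1578136 + 1439198/542353 = 324406898765/122272399144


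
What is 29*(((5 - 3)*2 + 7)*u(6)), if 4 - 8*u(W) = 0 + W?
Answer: -319/4 ≈ -79.750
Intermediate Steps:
u(W) = 1/2 - W/8 (u(W) = 1/2 - (0 + W)/8 = 1/2 - W/8)
29*(((5 - 3)*2 + 7)*u(6)) = 29*(((5 - 3)*2 + 7)*(1/2 - 1/8*6)) = 29*((2*2 + 7)*(1/2 - 3/4)) = 29*((4 + 7)*(-1/4)) = 29*(11*(-1/4)) = 29*(-11/4) = -319/4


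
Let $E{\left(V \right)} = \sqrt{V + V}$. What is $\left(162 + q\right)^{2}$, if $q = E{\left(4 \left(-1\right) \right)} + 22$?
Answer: $33848 + 736 i \sqrt{2} \approx 33848.0 + 1040.9 i$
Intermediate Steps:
$E{\left(V \right)} = \sqrt{2} \sqrt{V}$ ($E{\left(V \right)} = \sqrt{2 V} = \sqrt{2} \sqrt{V}$)
$q = 22 + 2 i \sqrt{2}$ ($q = \sqrt{2} \sqrt{4 \left(-1\right)} + 22 = \sqrt{2} \sqrt{-4} + 22 = \sqrt{2} \cdot 2 i + 22 = 2 i \sqrt{2} + 22 = 22 + 2 i \sqrt{2} \approx 22.0 + 2.8284 i$)
$\left(162 + q\right)^{2} = \left(162 + \left(22 + 2 i \sqrt{2}\right)\right)^{2} = \left(184 + 2 i \sqrt{2}\right)^{2}$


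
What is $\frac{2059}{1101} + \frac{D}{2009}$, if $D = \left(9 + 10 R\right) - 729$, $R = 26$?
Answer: $\frac{3630071}{2211909} \approx 1.6411$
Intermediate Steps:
$D = -460$ ($D = \left(9 + 10 \cdot 26\right) - 729 = \left(9 + 260\right) - 729 = 269 - 729 = -460$)
$\frac{2059}{1101} + \frac{D}{2009} = \frac{2059}{1101} - \frac{460}{2009} = \frac{3630071}{2211909}$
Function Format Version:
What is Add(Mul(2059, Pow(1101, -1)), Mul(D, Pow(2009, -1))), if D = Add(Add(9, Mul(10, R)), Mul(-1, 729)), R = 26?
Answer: Rational(3630071, 2211909) ≈ 1.6411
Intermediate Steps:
D = -460 (D = Add(Add(9, Mul(10, 26)), Mul(-1, 729)) = Add(Add(9, 260), -729) = Add(269, -729) = -460)
Add(Mul(2059, Pow(1101, -1)), Mul(D, Pow(2009, -1))) = Add(Mul(2059, Pow(1101, -1)), Mul(-460, Pow(2009, -1))) = Add(Mul(2059, Rational(1, 1101)), Mul(-460, Rational(1, 2009))) = Add(Rational(2059, 1101), Rational(-460, 2009)) = Rational(3630071, 2211909)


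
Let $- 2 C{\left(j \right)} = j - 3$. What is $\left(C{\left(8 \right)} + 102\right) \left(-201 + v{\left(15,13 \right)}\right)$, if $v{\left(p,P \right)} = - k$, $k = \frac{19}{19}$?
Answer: $-20099$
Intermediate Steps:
$k = 1$ ($k = 19 \cdot \frac{1}{19} = 1$)
$v{\left(p,P \right)} = -1$ ($v{\left(p,P \right)} = \left(-1\right) 1 = -1$)
$C{\left(j \right)} = \frac{3}{2} - \frac{j}{2}$ ($C{\left(j \right)} = - \frac{j - 3}{2} = - \frac{-3 + j}{2} = \frac{3}{2} - \frac{j}{2}$)
$\left(C{\left(8 \right)} + 102\right) \left(-201 + v{\left(15,13 \right)}\right) = \left(\left(\frac{3}{2} - 4\right) + 102\right) \left(-201 - 1\right) = \left(\left(\frac{3}{2} - 4\right) + 102\right) \left(-202\right) = \left(- \frac{5}{2} + 102\right) \left(-202\right) = \frac{199}{2} \left(-202\right) = -20099$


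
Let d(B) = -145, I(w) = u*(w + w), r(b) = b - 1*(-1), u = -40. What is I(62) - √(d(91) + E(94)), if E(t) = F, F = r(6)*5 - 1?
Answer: -4960 - I*√111 ≈ -4960.0 - 10.536*I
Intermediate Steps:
r(b) = 1 + b (r(b) = b + 1 = 1 + b)
I(w) = -80*w (I(w) = -40*(w + w) = -80*w)
F = 34 (F = (1 + 6)*5 - 1 = 7*5 - 1 = 35 - 1 = 34)
E(t) = 34
I(62) - √(d(91) + E(94)) = -80*62 - √(-145 + 34) = -4960 - √(-111) = -4960 - I*√111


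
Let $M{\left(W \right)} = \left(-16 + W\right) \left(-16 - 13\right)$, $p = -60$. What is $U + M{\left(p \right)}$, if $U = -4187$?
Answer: $-1983$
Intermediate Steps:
$M{\left(W \right)} = 464 - 29 W$ ($M{\left(W \right)} = \left(-16 + W\right) \left(-29\right) = 464 - 29 W$)
$U + M{\left(p \right)} = -4187 + \left(464 - -1740\right) = -4187 + \left(464 + 1740\right) = -4187 + 2204 = -1983$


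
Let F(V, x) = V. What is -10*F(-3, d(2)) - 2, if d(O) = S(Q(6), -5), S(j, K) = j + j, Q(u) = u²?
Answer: 28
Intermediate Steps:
S(j, K) = 2*j
d(O) = 72 (d(O) = 2*6² = 2*36 = 72)
-10*F(-3, d(2)) - 2 = -10*(-3) - 2 = 30 - 2 = 28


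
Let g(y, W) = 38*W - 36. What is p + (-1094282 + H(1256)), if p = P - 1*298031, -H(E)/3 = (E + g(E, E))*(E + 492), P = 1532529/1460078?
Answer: -376810540866221/1460078 ≈ -2.5808e+8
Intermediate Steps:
P = 1532529/1460078 (P = 1532529*(1/1460078) = 1532529/1460078 ≈ 1.0496)
g(y, W) = -36 + 38*W
H(E) = -3*(-36 + 39*E)*(492 + E) (H(E) = -3*(E + (-36 + 38*E))*(E + 492) = -3*(-36 + 39*E)*(492 + E))
p = -435146973889/1460078 (p = 1532529/1460078 - 1*298031 = 1532529/1460078 - 298031 = -435146973889/1460078 ≈ -2.9803e+5)
p + (-1094282 + H(1256)) = -435146973889/1460078 + (-1094282 + (53136 - 57456*1256 - 117*1256**2)) = -435146973889/1460078 + (-1094282 + (53136 - 72164736 - 117*1577536)) = -435146973889/1460078 + (-1094282 + (53136 - 72164736 - 184571712)) = -435146973889/1460078 + (-1094282 - 256683312) = -435146973889/1460078 - 257777594 = -376810540866221/1460078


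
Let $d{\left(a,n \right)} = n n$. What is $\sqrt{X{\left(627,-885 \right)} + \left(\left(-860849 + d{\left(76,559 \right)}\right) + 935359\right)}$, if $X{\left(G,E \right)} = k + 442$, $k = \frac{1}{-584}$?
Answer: $\frac{\sqrt{33034087166}}{292} \approx 622.44$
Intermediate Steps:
$d{\left(a,n \right)} = n^{2}$
$k = - \frac{1}{584} \approx -0.0017123$
$X{\left(G,E \right)} = \frac{258127}{584}$ ($X{\left(G,E \right)} = - \frac{1}{584} + 442 = \frac{258127}{584}$)
$\sqrt{X{\left(627,-885 \right)} + \left(\left(-860849 + d{\left(76,559 \right)}\right) + 935359\right)} = \sqrt{\frac{258127}{584} + \left(\left(-860849 + 559^{2}\right) + 935359\right)} = \sqrt{\frac{258127}{584} + \left(\left(-860849 + 312481\right) + 935359\right)} = \sqrt{\frac{258127}{584} + \left(-548368 + 935359\right)} = \sqrt{\frac{258127}{584} + 386991} = \sqrt{\frac{226260871}{584}} = \frac{\sqrt{33034087166}}{292}$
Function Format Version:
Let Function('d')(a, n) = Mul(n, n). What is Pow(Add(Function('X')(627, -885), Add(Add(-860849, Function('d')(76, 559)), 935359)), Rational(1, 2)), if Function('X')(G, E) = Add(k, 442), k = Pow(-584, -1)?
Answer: Mul(Rational(1, 292), Pow(33034087166, Rational(1, 2))) ≈ 622.44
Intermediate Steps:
Function('d')(a, n) = Pow(n, 2)
k = Rational(-1, 584) ≈ -0.0017123
Function('X')(G, E) = Rational(258127, 584) (Function('X')(G, E) = Add(Rational(-1, 584), 442) = Rational(258127, 584))
Pow(Add(Function('X')(627, -885), Add(Add(-860849, Function('d')(76, 559)), 935359)), Rational(1, 2)) = Pow(Add(Rational(258127, 584), Add(Add(-860849, Pow(559, 2)), 935359)), Rational(1, 2)) = Pow(Add(Rational(258127, 584), Add(Add(-860849, 312481), 935359)), Rational(1, 2)) = Pow(Add(Rational(258127, 584), Add(-548368, 935359)), Rational(1, 2)) = Pow(Add(Rational(258127, 584), 386991), Rational(1, 2)) = Pow(Rational(226260871, 584), Rational(1, 2)) = Mul(Rational(1, 292), Pow(33034087166, Rational(1, 2)))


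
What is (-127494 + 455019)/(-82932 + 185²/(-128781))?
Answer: -42178997025/10680100117 ≈ -3.9493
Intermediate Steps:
(-127494 + 455019)/(-82932 + 185²/(-128781)) = 327525/(-82932 + 34225*(-1/128781)) = 327525/(-82932 - 34225/128781) = 327525/(-10680100117/128781) = 327525*(-128781/10680100117) = -42178997025/10680100117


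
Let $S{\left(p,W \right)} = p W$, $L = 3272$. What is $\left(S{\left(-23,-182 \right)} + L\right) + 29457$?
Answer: $36915$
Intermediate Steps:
$S{\left(p,W \right)} = W p$
$\left(S{\left(-23,-182 \right)} + L\right) + 29457 = \left(\left(-182\right) \left(-23\right) + 3272\right) + 29457 = \left(4186 + 3272\right) + 29457 = 7458 + 29457 = 36915$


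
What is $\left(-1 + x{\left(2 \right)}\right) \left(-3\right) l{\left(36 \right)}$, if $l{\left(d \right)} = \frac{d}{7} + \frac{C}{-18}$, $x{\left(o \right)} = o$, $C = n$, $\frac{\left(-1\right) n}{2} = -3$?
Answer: $- \frac{101}{7} \approx -14.429$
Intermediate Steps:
$n = 6$ ($n = \left(-2\right) \left(-3\right) = 6$)
$C = 6$
$l{\left(d \right)} = - \frac{1}{3} + \frac{d}{7}$ ($l{\left(d \right)} = \frac{d}{7} + \frac{6}{-18} = d \frac{1}{7} + 6 \left(- \frac{1}{18}\right) = \frac{d}{7} - \frac{1}{3} = - \frac{1}{3} + \frac{d}{7}$)
$\left(-1 + x{\left(2 \right)}\right) \left(-3\right) l{\left(36 \right)} = \left(-1 + 2\right) \left(-3\right) \left(- \frac{1}{3} + \frac{1}{7} \cdot 36\right) = 1 \left(-3\right) \left(- \frac{1}{3} + \frac{36}{7}\right) = \left(-3\right) \frac{101}{21} = - \frac{101}{7}$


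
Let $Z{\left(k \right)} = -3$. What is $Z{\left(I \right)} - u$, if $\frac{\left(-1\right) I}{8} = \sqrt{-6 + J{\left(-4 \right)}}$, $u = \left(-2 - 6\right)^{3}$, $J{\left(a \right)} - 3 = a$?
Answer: $509$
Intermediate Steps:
$J{\left(a \right)} = 3 + a$
$u = -512$ ($u = \left(-2 - 6\right)^{3} = \left(-8\right)^{3} = -512$)
$I = - 8 i \sqrt{7}$ ($I = - 8 \sqrt{-6 + \left(3 - 4\right)} = - 8 \sqrt{-6 - 1} = - 8 \sqrt{-7} = - 8 i \sqrt{7} \approx - 21.166 i$)
$Z{\left(I \right)} - u = -3 - -512 = -3 + 512 = 509$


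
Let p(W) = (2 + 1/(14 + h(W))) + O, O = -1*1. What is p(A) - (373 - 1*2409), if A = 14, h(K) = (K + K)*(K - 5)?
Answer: 541843/266 ≈ 2037.0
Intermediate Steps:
h(K) = 2*K*(-5 + K) (h(K) = (2*K)*(-5 + K) = 2*K*(-5 + K))
O = -1
p(W) = 1 + 1/(14 + 2*W*(-5 + W)) (p(W) = (2 + 1/(14 + 2*W*(-5 + W))) - 1 = 1 + 1/(14 + 2*W*(-5 + W)))
p(A) - (373 - 1*2409) = (15/2 + 14*(-5 + 14))/(7 + 14*(-5 + 14)) - (373 - 1*2409) = (15/2 + 14*9)/(7 + 14*9) - (373 - 2409) = (15/2 + 126)/(7 + 126) - 1*(-2036) = (267/2)/133 + 2036 = (1/133)*(267/2) + 2036 = 267/266 + 2036 = 541843/266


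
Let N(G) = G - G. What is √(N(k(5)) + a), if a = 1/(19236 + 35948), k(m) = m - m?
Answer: √3449/13796 ≈ 0.0042569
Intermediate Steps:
k(m) = 0
a = 1/55184 ≈ 1.8121e-5
N(G) = 0
√(N(k(5)) + a) = √(0 + 1/55184) = √(1/55184) = √3449/13796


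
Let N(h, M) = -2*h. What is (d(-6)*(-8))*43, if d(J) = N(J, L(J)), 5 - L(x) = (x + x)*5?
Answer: -4128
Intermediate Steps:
L(x) = 5 - 10*x (L(x) = 5 - (x + x)*5 = 5 - 2*x*5 = 5 - 10*x)
d(J) = -2*J
(d(-6)*(-8))*43 = (-2*(-6)*(-8))*43 = (12*(-8))*43 = -96*43 = -4128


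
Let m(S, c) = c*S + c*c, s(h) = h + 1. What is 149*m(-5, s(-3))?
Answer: 2086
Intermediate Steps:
s(h) = 1 + h
m(S, c) = c² + S*c (m(S, c) = S*c + c² = c² + S*c)
149*m(-5, s(-3)) = 149*((1 - 3)*(-5 + (1 - 3))) = 149*(-2*(-5 - 2)) = 149*(-2*(-7)) = 149*14 = 2086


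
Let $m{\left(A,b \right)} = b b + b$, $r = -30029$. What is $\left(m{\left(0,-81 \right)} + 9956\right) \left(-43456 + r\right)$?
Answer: $-1207799460$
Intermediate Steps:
$m{\left(A,b \right)} = b + b^{2}$ ($m{\left(A,b \right)} = b^{2} + b = b + b^{2}$)
$\left(m{\left(0,-81 \right)} + 9956\right) \left(-43456 + r\right) = \left(- 81 \left(1 - 81\right) + 9956\right) \left(-43456 - 30029\right) = \left(\left(-81\right) \left(-80\right) + 9956\right) \left(-73485\right) = \left(6480 + 9956\right) \left(-73485\right) = 16436 \left(-73485\right) = -1207799460$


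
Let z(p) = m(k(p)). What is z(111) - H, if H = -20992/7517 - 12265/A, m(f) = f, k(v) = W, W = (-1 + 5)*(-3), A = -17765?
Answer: -24031767/2427991 ≈ -9.8978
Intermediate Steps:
W = -12 (W = 4*(-3) = -12)
k(v) = -12
H = -5104125/2427991 (H = -20992/7517 - 12265/(-17765) = -20992*1/7517 - 12265*(-1/17765) = -20992/7517 + 223/323 = -5104125/2427991 ≈ -2.1022)
z(p) = -12
z(111) - H = -12 - 1*(-5104125/2427991) = -12 + 5104125/2427991 = -24031767/2427991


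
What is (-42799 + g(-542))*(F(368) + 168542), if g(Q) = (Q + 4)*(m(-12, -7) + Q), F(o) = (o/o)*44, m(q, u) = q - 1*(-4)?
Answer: 42669285186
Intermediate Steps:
m(q, u) = 4 + q (m(q, u) = q + 4 = 4 + q)
F(o) = 44 (F(o) = 1*44 = 44)
g(Q) = (-8 + Q)*(4 + Q) (g(Q) = (Q + 4)*((4 - 12) + Q) = (4 + Q)*(-8 + Q) = (-8 + Q)*(4 + Q))
(-42799 + g(-542))*(F(368) + 168542) = (-42799 + (-32 + (-542)² - 4*(-542)))*(44 + 168542) = (-42799 + (-32 + 293764 + 2168))*168586 = (-42799 + 295900)*168586 = 253101*168586 = 42669285186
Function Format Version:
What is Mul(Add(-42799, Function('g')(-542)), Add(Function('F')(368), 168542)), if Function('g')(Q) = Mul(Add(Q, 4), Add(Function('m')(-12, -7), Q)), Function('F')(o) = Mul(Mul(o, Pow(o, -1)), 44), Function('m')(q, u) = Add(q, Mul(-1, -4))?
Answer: 42669285186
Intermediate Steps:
Function('m')(q, u) = Add(4, q) (Function('m')(q, u) = Add(q, 4) = Add(4, q))
Function('F')(o) = 44 (Function('F')(o) = Mul(1, 44) = 44)
Function('g')(Q) = Mul(Add(-8, Q), Add(4, Q)) (Function('g')(Q) = Mul(Add(Q, 4), Add(Add(4, -12), Q)) = Mul(Add(4, Q), Add(-8, Q)) = Mul(Add(-8, Q), Add(4, Q)))
Mul(Add(-42799, Function('g')(-542)), Add(Function('F')(368), 168542)) = Mul(Add(-42799, Add(-32, Pow(-542, 2), Mul(-4, -542))), Add(44, 168542)) = Mul(Add(-42799, Add(-32, 293764, 2168)), 168586) = Mul(Add(-42799, 295900), 168586) = Mul(253101, 168586) = 42669285186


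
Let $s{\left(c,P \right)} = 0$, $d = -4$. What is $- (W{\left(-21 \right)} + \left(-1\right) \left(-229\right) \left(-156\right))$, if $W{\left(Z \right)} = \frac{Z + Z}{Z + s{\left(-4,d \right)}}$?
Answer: $35722$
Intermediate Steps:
$W{\left(Z \right)} = 2$ ($W{\left(Z \right)} = \frac{Z + Z}{Z + 0} = \frac{2 Z}{Z} = 2$)
$- (W{\left(-21 \right)} + \left(-1\right) \left(-229\right) \left(-156\right)) = - (2 + \left(-1\right) \left(-229\right) \left(-156\right)) = - (2 + 229 \left(-156\right)) = - (2 - 35724) = \left(-1\right) \left(-35722\right) = 35722$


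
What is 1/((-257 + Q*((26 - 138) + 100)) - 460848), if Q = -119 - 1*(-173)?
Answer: -1/461753 ≈ -2.1657e-6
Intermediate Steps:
Q = 54 (Q = -119 + 173 = 54)
1/((-257 + Q*((26 - 138) + 100)) - 460848) = 1/((-257 + 54*((26 - 138) + 100)) - 460848) = 1/((-257 + 54*(-112 + 100)) - 460848) = 1/((-257 + 54*(-12)) - 460848) = 1/((-257 - 648) - 460848) = 1/(-905 - 460848) = 1/(-461753) = -1/461753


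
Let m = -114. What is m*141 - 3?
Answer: -16077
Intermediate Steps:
m*141 - 3 = -114*141 - 3 = -16074 - 3 = -16077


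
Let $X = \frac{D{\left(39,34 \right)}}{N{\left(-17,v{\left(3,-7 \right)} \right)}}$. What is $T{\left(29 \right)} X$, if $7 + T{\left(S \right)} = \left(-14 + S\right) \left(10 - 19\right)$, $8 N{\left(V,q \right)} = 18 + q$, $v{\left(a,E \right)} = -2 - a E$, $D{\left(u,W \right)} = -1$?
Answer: $\frac{1136}{37} \approx 30.703$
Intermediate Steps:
$v{\left(a,E \right)} = -2 - E a$
$N{\left(V,q \right)} = \frac{9}{4} + \frac{q}{8}$ ($N{\left(V,q \right)} = \frac{18 + q}{8} = \frac{9}{4} + \frac{q}{8}$)
$T{\left(S \right)} = 119 - 9 S$ ($T{\left(S \right)} = -7 + \left(-14 + S\right) \left(10 - 19\right) = -7 + \left(-14 + S\right) \left(-9\right) = -7 - \left(-126 + 9 S\right) = 119 - 9 S$)
$X = - \frac{8}{37}$ ($X = - \frac{1}{\frac{9}{4} + \frac{-2 - \left(-7\right) 3}{8}} = - \frac{1}{\frac{9}{4} + \frac{-2 + 21}{8}} = - \frac{1}{\frac{9}{4} + \frac{1}{8} \cdot 19} = - \frac{1}{\frac{9}{4} + \frac{19}{8}} = - \frac{1}{\frac{37}{8}} = \left(-1\right) \frac{8}{37} = - \frac{8}{37} \approx -0.21622$)
$T{\left(29 \right)} X = \left(119 - 261\right) \left(- \frac{8}{37}\right) = \left(-142\right) \left(- \frac{8}{37}\right) = \frac{1136}{37}$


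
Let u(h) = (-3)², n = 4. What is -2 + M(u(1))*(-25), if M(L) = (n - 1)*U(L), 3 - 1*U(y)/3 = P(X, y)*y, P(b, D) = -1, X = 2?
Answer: -2702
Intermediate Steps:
U(y) = 9 + 3*y (U(y) = 9 - (-3)*y = 9 + 3*y)
u(h) = 9
M(L) = 27 + 9*L (M(L) = (4 - 1)*(9 + 3*L) = 3*(9 + 3*L) = 27 + 9*L)
-2 + M(u(1))*(-25) = -2 + (27 + 9*9)*(-25) = -2 + (27 + 81)*(-25) = -2 + 108*(-25) = -2 - 2700 = -2702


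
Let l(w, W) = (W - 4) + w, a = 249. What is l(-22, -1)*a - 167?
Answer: -6890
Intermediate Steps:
l(w, W) = -4 + W + w (l(w, W) = (-4 + W) + w = -4 + W + w)
l(-22, -1)*a - 167 = (-4 - 1 - 22)*249 - 167 = -27*249 - 167 = -6723 - 167 = -6890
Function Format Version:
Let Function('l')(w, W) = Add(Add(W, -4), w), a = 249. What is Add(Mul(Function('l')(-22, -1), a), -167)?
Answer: -6890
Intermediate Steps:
Function('l')(w, W) = Add(-4, W, w) (Function('l')(w, W) = Add(Add(-4, W), w) = Add(-4, W, w))
Add(Mul(Function('l')(-22, -1), a), -167) = Add(Mul(Add(-4, -1, -22), 249), -167) = Add(Mul(-27, 249), -167) = Add(-6723, -167) = -6890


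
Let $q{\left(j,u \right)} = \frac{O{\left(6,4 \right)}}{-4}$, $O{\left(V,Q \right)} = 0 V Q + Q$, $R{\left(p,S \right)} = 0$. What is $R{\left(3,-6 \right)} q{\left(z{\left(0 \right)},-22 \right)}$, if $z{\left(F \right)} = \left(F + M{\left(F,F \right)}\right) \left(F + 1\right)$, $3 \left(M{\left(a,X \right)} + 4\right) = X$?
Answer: $0$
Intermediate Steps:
$M{\left(a,X \right)} = -4 + \frac{X}{3}$
$O{\left(V,Q \right)} = Q$ ($O{\left(V,Q \right)} = 0 Q + Q = 0 + Q = Q$)
$z{\left(F \right)} = \left(1 + F\right) \left(-4 + \frac{4 F}{3}\right)$ ($z{\left(F \right)} = \left(F + \left(-4 + \frac{F}{3}\right)\right) \left(F + 1\right) = \left(-4 + \frac{4 F}{3}\right) \left(1 + F\right) = \left(1 + F\right) \left(-4 + \frac{4 F}{3}\right)$)
$q{\left(j,u \right)} = -1$ ($q{\left(j,u \right)} = \frac{4}{-4} = 4 \left(- \frac{1}{4}\right) = -1$)
$R{\left(3,-6 \right)} q{\left(z{\left(0 \right)},-22 \right)} = 0 \left(-1\right) = 0$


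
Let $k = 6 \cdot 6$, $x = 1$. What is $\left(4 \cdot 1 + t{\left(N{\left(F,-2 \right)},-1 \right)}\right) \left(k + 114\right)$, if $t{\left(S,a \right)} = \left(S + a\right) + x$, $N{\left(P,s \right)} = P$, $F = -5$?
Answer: $-150$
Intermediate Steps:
$t{\left(S,a \right)} = 1 + S + a$ ($t{\left(S,a \right)} = \left(S + a\right) + 1 = 1 + S + a$)
$k = 36$
$\left(4 \cdot 1 + t{\left(N{\left(F,-2 \right)},-1 \right)}\right) \left(k + 114\right) = \left(4 \cdot 1 - 5\right) \left(36 + 114\right) = \left(4 - 5\right) 150 = \left(-1\right) 150 = -150$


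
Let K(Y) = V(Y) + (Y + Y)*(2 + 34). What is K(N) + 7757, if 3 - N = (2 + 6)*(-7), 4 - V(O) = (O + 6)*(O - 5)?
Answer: 8499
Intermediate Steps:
V(O) = 4 - (-5 + O)*(6 + O) (V(O) = 4 - (O + 6)*(O - 5) = 4 - (6 + O)*(-5 + O) = 4 - (-5 + O)*(6 + O))
N = 59 (N = 3 - (2 + 6)*(-7) = 3 - 8*(-7) = 3 - 1*(-56) = 3 + 56 = 59)
K(Y) = 34 - Y**2 + 71*Y (K(Y) = (34 - Y - Y**2) + (Y + Y)*(2 + 34) = (34 - Y - Y**2) + (2*Y)*36 = (34 - Y - Y**2) + 72*Y = 34 - Y**2 + 71*Y)
K(N) + 7757 = (34 - 1*59**2 + 71*59) + 7757 = (34 - 1*3481 + 4189) + 7757 = (34 - 3481 + 4189) + 7757 = 742 + 7757 = 8499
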